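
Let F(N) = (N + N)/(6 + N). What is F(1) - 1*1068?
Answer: -7474/7 ≈ -1067.7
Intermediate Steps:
F(N) = 2*N/(6 + N) (F(N) = (2*N)/(6 + N) = 2*N/(6 + N))
F(1) - 1*1068 = 2*1/(6 + 1) - 1*1068 = 2*1/7 - 1068 = 2*1*(⅐) - 1068 = 2/7 - 1068 = -7474/7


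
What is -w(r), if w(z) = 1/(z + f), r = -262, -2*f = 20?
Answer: 1/272 ≈ 0.0036765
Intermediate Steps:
f = -10 (f = -½*20 = -10)
w(z) = 1/(-10 + z) (w(z) = 1/(z - 10) = 1/(-10 + z))
-w(r) = -1/(-10 - 262) = -1/(-272) = -1*(-1/272) = 1/272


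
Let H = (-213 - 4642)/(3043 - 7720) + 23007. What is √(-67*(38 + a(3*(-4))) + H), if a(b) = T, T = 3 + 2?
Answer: √440265452289/4677 ≈ 141.87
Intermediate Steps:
T = 5
a(b) = 5
H = 107608594/4677 (H = -4855/(-4677) + 23007 = -4855*(-1/4677) + 23007 = 4855/4677 + 23007 = 107608594/4677 ≈ 23008.)
√(-67*(38 + a(3*(-4))) + H) = √(-67*(38 + 5) + 107608594/4677) = √(-67*43 + 107608594/4677) = √(-2881 + 107608594/4677) = √(94134157/4677) = √440265452289/4677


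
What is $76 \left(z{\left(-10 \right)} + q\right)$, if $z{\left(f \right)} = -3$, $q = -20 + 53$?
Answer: $2280$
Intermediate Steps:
$q = 33$
$76 \left(z{\left(-10 \right)} + q\right) = 76 \left(-3 + 33\right) = 76 \cdot 30 = 2280$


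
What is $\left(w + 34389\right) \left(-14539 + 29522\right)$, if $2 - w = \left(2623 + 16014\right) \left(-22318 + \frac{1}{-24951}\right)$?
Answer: $\frac{155508424711257352}{24951} \approx 6.2326 \cdot 10^{12}$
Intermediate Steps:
$w = \frac{10378133130805}{24951}$ ($w = 2 - \left(2623 + 16014\right) \left(-22318 + \frac{1}{-24951}\right) = 2 - 18637 \left(-22318 - \frac{1}{24951}\right) = 2 - 18637 \left(- \frac{556856419}{24951}\right) = 2 - - \frac{10378133080903}{24951} = 2 + \frac{10378133080903}{24951} = \frac{10378133130805}{24951} \approx 4.1594 \cdot 10^{8}$)
$\left(w + 34389\right) \left(-14539 + 29522\right) = \left(\frac{10378133130805}{24951} + 34389\right) \left(-14539 + 29522\right) = \frac{10378991170744}{24951} \cdot 14983 = \frac{155508424711257352}{24951}$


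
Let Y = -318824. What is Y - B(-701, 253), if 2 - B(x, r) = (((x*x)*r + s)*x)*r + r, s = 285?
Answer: -22049365577087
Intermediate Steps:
B(x, r) = 2 - r - r*x*(285 + r*x²) (B(x, r) = 2 - ((((x*x)*r + 285)*x)*r + r) = 2 - (((x²*r + 285)*x)*r + r) = 2 - (((r*x² + 285)*x)*r + r) = 2 - (((285 + r*x²)*x)*r + r) = 2 - ((x*(285 + r*x²))*r + r) = 2 - (r*x*(285 + r*x²) + r) = 2 - (r + r*x*(285 + r*x²)) = 2 + (-r - r*x*(285 + r*x²)) = 2 - r - r*x*(285 + r*x²))
Y - B(-701, 253) = -318824 - (2 - 1*253 - 1*253²*(-701)³ - 285*253*(-701)) = -318824 - (2 - 253 - 1*64009*(-344472101) + 50545605) = -318824 - (2 - 253 + 22049314712909 + 50545605) = -318824 - 1*22049365258263 = -318824 - 22049365258263 = -22049365577087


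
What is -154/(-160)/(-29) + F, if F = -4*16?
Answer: -148557/2320 ≈ -64.033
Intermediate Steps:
F = -64
-154/(-160)/(-29) + F = -154/(-160)/(-29) - 64 = -154*(-1/160)*(-1/29) - 64 = (77/80)*(-1/29) - 64 = -77/2320 - 64 = -148557/2320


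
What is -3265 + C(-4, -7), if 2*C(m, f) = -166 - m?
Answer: -3346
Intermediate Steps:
C(m, f) = -83 - m/2 (C(m, f) = (-166 - m)/2 = -83 - m/2)
-3265 + C(-4, -7) = -3265 + (-83 - ½*(-4)) = -3265 + (-83 + 2) = -3265 - 81 = -3346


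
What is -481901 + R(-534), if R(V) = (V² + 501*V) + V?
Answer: -464813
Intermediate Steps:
R(V) = V² + 502*V
-481901 + R(-534) = -481901 - 534*(502 - 534) = -481901 - 534*(-32) = -481901 + 17088 = -464813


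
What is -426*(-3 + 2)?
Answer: 426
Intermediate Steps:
-426*(-3 + 2) = -426*(-1) = -213*(-2) = 426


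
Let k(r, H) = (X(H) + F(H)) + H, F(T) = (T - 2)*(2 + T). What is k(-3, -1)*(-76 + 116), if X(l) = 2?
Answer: -80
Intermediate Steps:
F(T) = (-2 + T)*(2 + T)
k(r, H) = -2 + H + H² (k(r, H) = (2 + (-4 + H²)) + H = (-2 + H²) + H = -2 + H + H²)
k(-3, -1)*(-76 + 116) = (-2 - 1 + (-1)²)*(-76 + 116) = (-2 - 1 + 1)*40 = -2*40 = -80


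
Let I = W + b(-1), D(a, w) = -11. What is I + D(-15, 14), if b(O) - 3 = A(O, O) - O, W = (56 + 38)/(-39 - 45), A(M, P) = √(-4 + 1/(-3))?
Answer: -341/42 + I*√39/3 ≈ -8.119 + 2.0817*I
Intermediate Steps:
A(M, P) = I*√39/3 (A(M, P) = √(-4 - ⅓) = √(-13/3) = I*√39/3)
W = -47/42 (W = 94/(-84) = 94*(-1/84) = -47/42 ≈ -1.1190)
b(O) = 3 - O + I*√39/3 (b(O) = 3 + (I*√39/3 - O) = 3 + (-O + I*√39/3) = 3 - O + I*√39/3)
I = 121/42 + I*√39/3 (I = -47/42 + (3 - 1*(-1) + I*√39/3) = -47/42 + (3 + 1 + I*√39/3) = -47/42 + (4 + I*√39/3) = 121/42 + I*√39/3 ≈ 2.881 + 2.0817*I)
I + D(-15, 14) = (121/42 + I*√39/3) - 11 = -341/42 + I*√39/3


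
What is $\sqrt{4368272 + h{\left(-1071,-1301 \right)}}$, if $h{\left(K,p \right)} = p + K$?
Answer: $630 \sqrt{11} \approx 2089.5$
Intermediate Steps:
$h{\left(K,p \right)} = K + p$
$\sqrt{4368272 + h{\left(-1071,-1301 \right)}} = \sqrt{4368272 - 2372} = \sqrt{4365900} = 630 \sqrt{11}$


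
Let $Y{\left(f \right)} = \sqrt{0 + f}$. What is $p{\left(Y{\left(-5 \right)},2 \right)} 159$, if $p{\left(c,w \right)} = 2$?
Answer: $318$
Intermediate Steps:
$Y{\left(f \right)} = \sqrt{f}$
$p{\left(Y{\left(-5 \right)},2 \right)} 159 = 2 \cdot 159 = 318$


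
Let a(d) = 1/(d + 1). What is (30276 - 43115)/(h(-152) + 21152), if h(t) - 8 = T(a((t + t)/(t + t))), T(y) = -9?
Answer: -12839/21151 ≈ -0.60702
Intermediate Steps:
a(d) = 1/(1 + d)
h(t) = -1 (h(t) = 8 - 9 = -1)
(30276 - 43115)/(h(-152) + 21152) = (30276 - 43115)/(-1 + 21152) = -12839/21151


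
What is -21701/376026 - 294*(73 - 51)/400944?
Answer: -463875913/6281890356 ≈ -0.073843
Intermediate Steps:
-21701/376026 - 294*(73 - 51)/400944 = -21701*1/376026 - 294*22*(1/400944) = -21701/376026 - 6468*1/400944 = -21701/376026 - 539/33412 = -463875913/6281890356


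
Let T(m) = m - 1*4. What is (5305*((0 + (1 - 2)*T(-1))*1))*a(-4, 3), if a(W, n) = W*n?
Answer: -318300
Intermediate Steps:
T(m) = -4 + m (T(m) = m - 4 = -4 + m)
(5305*((0 + (1 - 2)*T(-1))*1))*a(-4, 3) = (5305*((0 + (1 - 2)*(-4 - 1))*1))*(-4*3) = (5305*((0 - 1*(-5))*1))*(-12) = (5305*((0 + 5)*1))*(-12) = (5305*(5*1))*(-12) = (5305*5)*(-12) = 26525*(-12) = -318300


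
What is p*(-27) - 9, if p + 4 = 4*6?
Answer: -549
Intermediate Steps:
p = 20 (p = -4 + 4*6 = -4 + 24 = 20)
p*(-27) - 9 = 20*(-27) - 9 = -540 - 9 = -549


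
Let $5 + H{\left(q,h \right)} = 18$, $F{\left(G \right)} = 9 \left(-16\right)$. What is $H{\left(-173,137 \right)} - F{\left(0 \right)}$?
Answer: $157$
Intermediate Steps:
$F{\left(G \right)} = -144$
$H{\left(q,h \right)} = 13$ ($H{\left(q,h \right)} = -5 + 18 = 13$)
$H{\left(-173,137 \right)} - F{\left(0 \right)} = 13 - -144 = 13 + 144 = 157$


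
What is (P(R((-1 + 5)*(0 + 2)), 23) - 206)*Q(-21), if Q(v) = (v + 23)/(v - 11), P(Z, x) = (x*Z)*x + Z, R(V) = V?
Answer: -2017/8 ≈ -252.13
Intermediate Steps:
P(Z, x) = Z + Z*x² (P(Z, x) = (Z*x)*x + Z = Z*x² + Z = Z + Z*x²)
Q(v) = (23 + v)/(-11 + v)
(P(R((-1 + 5)*(0 + 2)), 23) - 206)*Q(-21) = (((-1 + 5)*(0 + 2))*(1 + 23²) - 206)*((23 - 21)/(-11 - 21)) = ((4*2)*(1 + 529) - 206)*(2/(-32)) = (8*530 - 206)*(-1/32*2) = (4240 - 206)*(-1/16) = 4034*(-1/16) = -2017/8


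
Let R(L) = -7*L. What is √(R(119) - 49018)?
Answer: 3*I*√5539 ≈ 223.27*I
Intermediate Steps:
√(R(119) - 49018) = √(-7*119 - 49018) = √(-833 - 49018) = √(-49851) = 3*I*√5539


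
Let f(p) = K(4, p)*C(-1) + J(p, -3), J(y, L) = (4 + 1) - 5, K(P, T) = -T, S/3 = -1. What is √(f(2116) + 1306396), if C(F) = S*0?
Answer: 2*√326599 ≈ 1143.0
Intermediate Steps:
S = -3 (S = 3*(-1) = -3)
J(y, L) = 0 (J(y, L) = 5 - 5 = 0)
C(F) = 0 (C(F) = -3*0 = 0)
f(p) = 0 (f(p) = -p*0 + 0 = 0 + 0 = 0)
√(f(2116) + 1306396) = √(0 + 1306396) = √1306396 = 2*√326599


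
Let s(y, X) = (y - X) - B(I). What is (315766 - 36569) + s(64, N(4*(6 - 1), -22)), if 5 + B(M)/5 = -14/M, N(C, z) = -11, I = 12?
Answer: 1675817/6 ≈ 2.7930e+5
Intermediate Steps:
B(M) = -25 - 70/M (B(M) = -25 + 5*(-14/M) = -25 - 70/M)
s(y, X) = 185/6 + y - X (s(y, X) = (y - X) - (-25 - 70/12) = (y - X) - (-25 - 70*1/12) = (y - X) - (-25 - 35/6) = (y - X) - 1*(-185/6) = (y - X) + 185/6 = 185/6 + y - X)
(315766 - 36569) + s(64, N(4*(6 - 1), -22)) = (315766 - 36569) + (185/6 + 64 - 1*(-11)) = 279197 + (185/6 + 64 + 11) = 279197 + 635/6 = 1675817/6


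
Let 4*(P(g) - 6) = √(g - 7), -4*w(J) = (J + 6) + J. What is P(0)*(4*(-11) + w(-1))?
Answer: -270 - 45*I*√7/4 ≈ -270.0 - 29.765*I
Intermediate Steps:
w(J) = -3/2 - J/2 (w(J) = -((J + 6) + J)/4 = -((6 + J) + J)/4 = -(6 + 2*J)/4 = -3/2 - J/2)
P(g) = 6 + √(-7 + g)/4 (P(g) = 6 + √(g - 7)/4 = 6 + √(-7 + g)/4)
P(0)*(4*(-11) + w(-1)) = (6 + √(-7 + 0)/4)*(4*(-11) + (-3/2 - ½*(-1))) = (6 + √(-7)/4)*(-44 + (-3/2 + ½)) = (6 + (I*√7)/4)*(-44 - 1) = (6 + I*√7/4)*(-45) = -270 - 45*I*√7/4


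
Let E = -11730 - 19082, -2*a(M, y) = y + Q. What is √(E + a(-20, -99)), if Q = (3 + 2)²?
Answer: 5*I*√1231 ≈ 175.43*I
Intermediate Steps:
Q = 25 (Q = 5² = 25)
a(M, y) = -25/2 - y/2 (a(M, y) = -(y + 25)/2 = -(25 + y)/2 = -25/2 - y/2)
E = -30812
√(E + a(-20, -99)) = √(-30812 + (-25/2 - ½*(-99))) = √(-30812 + (-25/2 + 99/2)) = √(-30812 + 37) = √(-30775) = 5*I*√1231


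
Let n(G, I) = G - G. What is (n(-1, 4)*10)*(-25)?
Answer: 0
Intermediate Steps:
n(G, I) = 0
(n(-1, 4)*10)*(-25) = (0*10)*(-25) = 0*(-25) = 0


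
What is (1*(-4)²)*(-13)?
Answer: -208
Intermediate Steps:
(1*(-4)²)*(-13) = (1*16)*(-13) = 16*(-13) = -208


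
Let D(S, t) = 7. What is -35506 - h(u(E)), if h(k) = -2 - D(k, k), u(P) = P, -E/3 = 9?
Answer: -35497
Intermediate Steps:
E = -27 (E = -3*9 = -27)
h(k) = -9 (h(k) = -2 - 1*7 = -2 - 7 = -9)
-35506 - h(u(E)) = -35506 - 1*(-9) = -35506 + 9 = -35497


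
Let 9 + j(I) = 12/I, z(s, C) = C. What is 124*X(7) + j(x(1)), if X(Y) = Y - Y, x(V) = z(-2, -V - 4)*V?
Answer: -57/5 ≈ -11.400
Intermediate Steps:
x(V) = V*(-4 - V) (x(V) = (-V - 4)*V = (-4 - V)*V = V*(-4 - V))
j(I) = -9 + 12/I
X(Y) = 0
124*X(7) + j(x(1)) = 124*0 + (-9 + 12/((-1*1*(4 + 1)))) = 0 + (-9 + 12/((-1*1*5))) = 0 + (-9 + 12/(-5)) = 0 + (-9 + 12*(-⅕)) = 0 + (-9 - 12/5) = 0 - 57/5 = -57/5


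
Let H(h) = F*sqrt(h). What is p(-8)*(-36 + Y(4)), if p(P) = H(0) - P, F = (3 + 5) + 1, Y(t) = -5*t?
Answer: -448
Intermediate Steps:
F = 9 (F = 8 + 1 = 9)
H(h) = 9*sqrt(h)
p(P) = -P (p(P) = 9*sqrt(0) - P = 9*0 - P = 0 - P = -P)
p(-8)*(-36 + Y(4)) = (-1*(-8))*(-36 - 5*4) = 8*(-36 - 20) = 8*(-56) = -448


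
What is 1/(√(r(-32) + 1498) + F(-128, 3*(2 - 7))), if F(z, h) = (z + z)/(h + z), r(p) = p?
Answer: -18304/14956349 + 20449*√1466/29912698 ≈ 0.024951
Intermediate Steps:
F(z, h) = 2*z/(h + z) (F(z, h) = (2*z)/(h + z) = 2*z/(h + z))
1/(√(r(-32) + 1498) + F(-128, 3*(2 - 7))) = 1/(√(-32 + 1498) + 2*(-128)/(3*(2 - 7) - 128)) = 1/(√1466 + 2*(-128)/(3*(-5) - 128)) = 1/(√1466 + 2*(-128)/(-15 - 128)) = 1/(√1466 + 2*(-128)/(-143)) = 1/(√1466 + 2*(-128)*(-1/143)) = 1/(√1466 + 256/143) = 1/(256/143 + √1466)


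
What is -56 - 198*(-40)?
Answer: 7864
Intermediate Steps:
-56 - 198*(-40) = -56 - 33*(-240) = -56 + 7920 = 7864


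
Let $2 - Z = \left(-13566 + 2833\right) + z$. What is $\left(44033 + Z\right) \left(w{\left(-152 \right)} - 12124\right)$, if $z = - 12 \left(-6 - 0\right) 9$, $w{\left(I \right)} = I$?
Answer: $-664377120$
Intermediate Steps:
$z = 648$ ($z = - 12 \left(-6 + 0\right) 9 = \left(-12\right) \left(-6\right) 9 = 72 \cdot 9 = 648$)
$Z = 10087$ ($Z = 2 - \left(\left(-13566 + 2833\right) + 648\right) = 2 - \left(-10733 + 648\right) = 2 - -10085 = 2 + 10085 = 10087$)
$\left(44033 + Z\right) \left(w{\left(-152 \right)} - 12124\right) = \left(44033 + 10087\right) \left(-152 - 12124\right) = 54120 \left(-12276\right) = -664377120$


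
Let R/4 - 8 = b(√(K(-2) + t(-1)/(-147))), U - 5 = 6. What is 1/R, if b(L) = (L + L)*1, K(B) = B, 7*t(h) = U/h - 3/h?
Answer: 1029/37028 - 35*I*√1722/148112 ≈ 0.02779 - 0.0098061*I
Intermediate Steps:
U = 11 (U = 5 + 6 = 11)
t(h) = 8/(7*h) (t(h) = (11/h - 3/h)/7 = (8/h)/7 = 8/(7*h))
b(L) = 2*L (b(L) = (2*L)*1 = 2*L)
R = 32 + 40*I*√1722/147 (R = 32 + 4*(2*√(-2 + ((8/7)/(-1))/(-147))) = 32 + 4*(2*√(-2 + ((8/7)*(-1))*(-1/147))) = 32 + 4*(2*√(-2 - 8/7*(-1/147))) = 32 + 4*(2*√(-2 + 8/1029)) = 32 + 4*(2*√(-2050/1029)) = 32 + 4*(2*(5*I*√1722/147)) = 32 + 4*(10*I*√1722/147) = 32 + 40*I*√1722/147 ≈ 32.0 + 11.292*I)
1/R = 1/(32 + 40*I*√1722/147)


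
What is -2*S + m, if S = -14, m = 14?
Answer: 42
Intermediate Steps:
-2*S + m = -2*(-14) + 14 = 28 + 14 = 42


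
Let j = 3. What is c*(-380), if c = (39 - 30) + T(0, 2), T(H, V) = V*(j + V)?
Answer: -7220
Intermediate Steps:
T(H, V) = V*(3 + V)
c = 19 (c = (39 - 30) + 2*(3 + 2) = 9 + 2*5 = 9 + 10 = 19)
c*(-380) = 19*(-380) = -7220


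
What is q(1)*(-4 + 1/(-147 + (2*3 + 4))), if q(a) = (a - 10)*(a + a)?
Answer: 9882/137 ≈ 72.131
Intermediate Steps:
q(a) = 2*a*(-10 + a) (q(a) = (-10 + a)*(2*a) = 2*a*(-10 + a))
q(1)*(-4 + 1/(-147 + (2*3 + 4))) = (2*1*(-10 + 1))*(-4 + 1/(-147 + (2*3 + 4))) = (2*1*(-9))*(-4 + 1/(-147 + (6 + 4))) = -18*(-4 + 1/(-147 + 10)) = -18*(-4 + 1/(-137)) = -18*(-4 - 1/137) = -18*(-549/137) = 9882/137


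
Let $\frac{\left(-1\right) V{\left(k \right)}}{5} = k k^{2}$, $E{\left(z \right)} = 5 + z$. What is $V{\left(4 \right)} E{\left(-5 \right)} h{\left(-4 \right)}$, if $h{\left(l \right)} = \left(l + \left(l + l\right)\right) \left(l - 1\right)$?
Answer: $0$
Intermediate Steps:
$V{\left(k \right)} = - 5 k^{3}$ ($V{\left(k \right)} = - 5 k k^{2} = - 5 k^{3}$)
$h{\left(l \right)} = 3 l \left(-1 + l\right)$ ($h{\left(l \right)} = \left(l + 2 l\right) \left(-1 + l\right) = 3 l \left(-1 + l\right)$)
$V{\left(4 \right)} E{\left(-5 \right)} h{\left(-4 \right)} = - 5 \cdot 4^{3} \left(5 - 5\right) 3 \left(-4\right) \left(-1 - 4\right) = \left(-5\right) 64 \cdot 0 \cdot 3 \left(-4\right) \left(-5\right) = \left(-320\right) 0 \cdot 60 = 0 \cdot 60 = 0$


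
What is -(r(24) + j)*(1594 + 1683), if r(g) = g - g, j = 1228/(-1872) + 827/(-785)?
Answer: 2058057587/367380 ≈ 5602.0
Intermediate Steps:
j = -628031/367380 (j = 1228*(-1/1872) + 827*(-1/785) = -307/468 - 827/785 = -628031/367380 ≈ -1.7095)
r(g) = 0
-(r(24) + j)*(1594 + 1683) = -(0 - 628031/367380)*(1594 + 1683) = -(-628031)*3277/367380 = -1*(-2058057587/367380) = 2058057587/367380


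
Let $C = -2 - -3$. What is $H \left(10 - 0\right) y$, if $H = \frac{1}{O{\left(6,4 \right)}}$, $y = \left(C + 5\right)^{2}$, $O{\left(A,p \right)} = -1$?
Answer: $-360$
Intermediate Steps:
$C = 1$ ($C = -2 + 3 = 1$)
$y = 36$ ($y = \left(1 + 5\right)^{2} = 6^{2} = 36$)
$H = -1$ ($H = \frac{1}{-1} = -1$)
$H \left(10 - 0\right) y = - (10 - 0) 36 = - (10 + 0) 36 = \left(-1\right) 10 \cdot 36 = \left(-10\right) 36 = -360$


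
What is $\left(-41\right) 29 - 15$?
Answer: $-1204$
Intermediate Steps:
$\left(-41\right) 29 - 15 = -1189 - 15 = -1204$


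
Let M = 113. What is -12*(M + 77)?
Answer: -2280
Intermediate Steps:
-12*(M + 77) = -12*(113 + 77) = -12*190 = -2280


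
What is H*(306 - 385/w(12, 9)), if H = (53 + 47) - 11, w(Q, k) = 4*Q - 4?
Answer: 105821/4 ≈ 26455.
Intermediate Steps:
w(Q, k) = -4 + 4*Q
H = 89 (H = 100 - 11 = 89)
H*(306 - 385/w(12, 9)) = 89*(306 - 385/(-4 + 4*12)) = 89*(306 - 385/(-4 + 48)) = 89*(306 - 385/44) = 89*(306 - 385*1/44) = 89*(306 - 35/4) = 89*(1189/4) = 105821/4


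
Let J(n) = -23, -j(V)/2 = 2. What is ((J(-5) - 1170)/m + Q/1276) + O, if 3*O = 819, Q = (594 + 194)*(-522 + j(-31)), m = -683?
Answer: -10912838/217877 ≈ -50.087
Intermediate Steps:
j(V) = -4 (j(V) = -2*2 = -4)
Q = -414488 (Q = (594 + 194)*(-522 - 4) = 788*(-526) = -414488)
O = 273 (O = (⅓)*819 = 273)
((J(-5) - 1170)/m + Q/1276) + O = ((-23 - 1170)/(-683) - 414488/1276) + 273 = (-1193*(-1/683) - 414488*1/1276) + 273 = (1193/683 - 103622/319) + 273 = -70393259/217877 + 273 = -10912838/217877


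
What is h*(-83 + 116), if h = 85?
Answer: 2805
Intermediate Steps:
h*(-83 + 116) = 85*(-83 + 116) = 85*33 = 2805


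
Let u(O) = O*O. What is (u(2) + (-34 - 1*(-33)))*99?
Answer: 297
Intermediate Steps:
u(O) = O**2
(u(2) + (-34 - 1*(-33)))*99 = (2**2 + (-34 - 1*(-33)))*99 = (4 + (-34 + 33))*99 = (4 - 1)*99 = 3*99 = 297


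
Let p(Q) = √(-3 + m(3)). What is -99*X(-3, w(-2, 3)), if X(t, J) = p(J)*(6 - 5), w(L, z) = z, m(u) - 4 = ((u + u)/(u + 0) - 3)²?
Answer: -99*√2 ≈ -140.01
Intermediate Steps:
m(u) = 5 (m(u) = 4 + ((u + u)/(u + 0) - 3)² = 4 + ((2*u)/u - 3)² = 4 + (2 - 3)² = 4 + (-1)² = 4 + 1 = 5)
p(Q) = √2 (p(Q) = √(-3 + 5) = √2)
X(t, J) = √2 (X(t, J) = √2*(6 - 5) = √2*1 = √2)
-99*X(-3, w(-2, 3)) = -99*√2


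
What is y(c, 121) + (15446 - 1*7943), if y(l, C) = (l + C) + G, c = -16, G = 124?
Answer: 7732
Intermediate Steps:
y(l, C) = 124 + C + l (y(l, C) = (l + C) + 124 = (C + l) + 124 = 124 + C + l)
y(c, 121) + (15446 - 1*7943) = (124 + 121 - 16) + (15446 - 1*7943) = 229 + (15446 - 7943) = 229 + 7503 = 7732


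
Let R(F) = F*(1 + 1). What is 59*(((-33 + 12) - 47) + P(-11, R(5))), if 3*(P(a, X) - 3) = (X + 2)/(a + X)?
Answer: -4071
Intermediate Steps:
R(F) = 2*F (R(F) = F*2 = 2*F)
P(a, X) = 3 + (2 + X)/(3*(X + a)) (P(a, X) = 3 + ((X + 2)/(a + X))/3 = 3 + ((2 + X)/(X + a))/3 = 3 + (2 + X)/(3*(X + a)))
59*(((-33 + 12) - 47) + P(-11, R(5))) = 59*(((-33 + 12) - 47) + (2 + 9*(-11) + 10*(2*5))/(3*(2*5 - 11))) = 59*((-21 - 47) + (2 - 99 + 10*10)/(3*(10 - 11))) = 59*(-68 + (⅓)*(2 - 99 + 100)/(-1)) = 59*(-68 + (⅓)*(-1)*3) = 59*(-68 - 1) = 59*(-69) = -4071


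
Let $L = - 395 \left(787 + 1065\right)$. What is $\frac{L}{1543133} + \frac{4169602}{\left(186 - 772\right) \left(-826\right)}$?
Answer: $\frac{3040079373813}{373465962394} \approx 8.1402$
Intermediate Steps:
$L = -731540$ ($L = \left(-395\right) 1852 = -731540$)
$\frac{L}{1543133} + \frac{4169602}{\left(186 - 772\right) \left(-826\right)} = - \frac{731540}{1543133} + \frac{4169602}{\left(186 - 772\right) \left(-826\right)} = \left(-731540\right) \frac{1}{1543133} + \frac{4169602}{\left(-586\right) \left(-826\right)} = - \frac{731540}{1543133} + \frac{4169602}{484036} = - \frac{731540}{1543133} + 4169602 \cdot \frac{1}{484036} = - \frac{731540}{1543133} + \frac{2084801}{242018} = \frac{3040079373813}{373465962394}$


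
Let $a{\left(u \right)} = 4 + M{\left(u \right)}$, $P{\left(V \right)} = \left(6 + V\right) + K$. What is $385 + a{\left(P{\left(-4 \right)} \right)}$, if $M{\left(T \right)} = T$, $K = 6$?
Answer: $397$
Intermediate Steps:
$P{\left(V \right)} = 12 + V$ ($P{\left(V \right)} = \left(6 + V\right) + 6 = 12 + V$)
$a{\left(u \right)} = 4 + u$
$385 + a{\left(P{\left(-4 \right)} \right)} = 385 + \left(4 + \left(12 - 4\right)\right) = 385 + \left(4 + 8\right) = 385 + 12 = 397$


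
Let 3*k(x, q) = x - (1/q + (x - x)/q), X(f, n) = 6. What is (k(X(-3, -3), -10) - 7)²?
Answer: 22201/900 ≈ 24.668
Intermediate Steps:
k(x, q) = -1/(3*q) + x/3 (k(x, q) = (x - (1/q + (x - x)/q))/3 = (x - (1/q + 0/q))/3 = (x - (1/q + 0))/3 = (x - 1/q)/3 = -1/(3*q) + x/3)
(k(X(-3, -3), -10) - 7)² = ((⅓)*(-1 - 10*6)/(-10) - 7)² = ((⅓)*(-⅒)*(-1 - 60) - 7)² = ((⅓)*(-⅒)*(-61) - 7)² = (61/30 - 7)² = (-149/30)² = 22201/900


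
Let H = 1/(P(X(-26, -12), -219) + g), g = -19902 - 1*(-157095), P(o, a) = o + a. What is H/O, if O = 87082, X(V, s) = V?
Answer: 1/11925705736 ≈ 8.3852e-11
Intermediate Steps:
P(o, a) = a + o
g = 137193 (g = -19902 + 157095 = 137193)
H = 1/136948 (H = 1/((-219 - 26) + 137193) = 1/(-245 + 137193) = 1/136948 ≈ 7.3020e-6)
H/O = (1/136948)/87082 = (1/136948)*(1/87082) = 1/11925705736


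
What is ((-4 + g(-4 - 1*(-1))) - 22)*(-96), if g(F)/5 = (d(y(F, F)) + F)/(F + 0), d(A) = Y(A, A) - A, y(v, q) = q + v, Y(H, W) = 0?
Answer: 2976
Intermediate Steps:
d(A) = -A (d(A) = 0 - A = -A)
g(F) = -5 (g(F) = 5*((-(F + F) + F)/(F + 0)) = 5*((-2*F + F)/F) = 5*((-F)/F) = 5*(-1) = -5)
((-4 + g(-4 - 1*(-1))) - 22)*(-96) = ((-4 - 5) - 22)*(-96) = (-9 - 22)*(-96) = -31*(-96) = 2976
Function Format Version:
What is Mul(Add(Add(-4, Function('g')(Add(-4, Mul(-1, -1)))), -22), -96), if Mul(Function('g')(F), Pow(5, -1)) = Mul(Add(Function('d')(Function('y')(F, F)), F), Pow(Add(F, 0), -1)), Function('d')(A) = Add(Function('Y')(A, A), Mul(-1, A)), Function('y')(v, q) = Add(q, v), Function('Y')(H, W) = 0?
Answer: 2976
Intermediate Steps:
Function('d')(A) = Mul(-1, A) (Function('d')(A) = Add(0, Mul(-1, A)) = Mul(-1, A))
Function('g')(F) = -5 (Function('g')(F) = Mul(5, Mul(Add(Mul(-1, Add(F, F)), F), Pow(Add(F, 0), -1))) = Mul(5, Mul(Add(Mul(-1, Mul(2, F)), F), Pow(F, -1))) = Mul(5, Mul(Add(Mul(-2, F), F), Pow(F, -1))) = Mul(5, Mul(Mul(-1, F), Pow(F, -1))) = Mul(5, -1) = -5)
Mul(Add(Add(-4, Function('g')(Add(-4, Mul(-1, -1)))), -22), -96) = Mul(Add(Add(-4, -5), -22), -96) = Mul(Add(-9, -22), -96) = Mul(-31, -96) = 2976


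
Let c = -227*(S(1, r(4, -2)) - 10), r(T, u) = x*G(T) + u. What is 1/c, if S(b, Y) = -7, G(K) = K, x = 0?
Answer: 1/3859 ≈ 0.00025913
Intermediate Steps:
r(T, u) = u (r(T, u) = 0*T + u = 0 + u = u)
c = 3859 (c = -227*(-7 - 10) = -227*(-17) = 3859)
1/c = 1/3859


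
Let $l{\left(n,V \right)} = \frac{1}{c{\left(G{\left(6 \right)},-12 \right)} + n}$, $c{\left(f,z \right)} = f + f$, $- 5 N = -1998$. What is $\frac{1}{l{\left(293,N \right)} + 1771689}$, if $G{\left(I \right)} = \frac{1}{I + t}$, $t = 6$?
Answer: $\frac{1759}{3116400957} \approx 5.6443 \cdot 10^{-7}$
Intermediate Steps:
$N = \frac{1998}{5}$ ($N = \left(- \frac{1}{5}\right) \left(-1998\right) = \frac{1998}{5} \approx 399.6$)
$G{\left(I \right)} = \frac{1}{6 + I}$ ($G{\left(I \right)} = \frac{1}{I + 6} = \frac{1}{6 + I}$)
$c{\left(f,z \right)} = 2 f$
$l{\left(n,V \right)} = \frac{1}{\frac{1}{6} + n}$ ($l{\left(n,V \right)} = \frac{1}{\frac{2}{6 + 6} + n} = \frac{1}{\frac{2}{12} + n} = \frac{1}{2 \cdot \frac{1}{12} + n} = \frac{1}{\frac{1}{6} + n}$)
$\frac{1}{l{\left(293,N \right)} + 1771689} = \frac{1}{\frac{6}{1 + 6 \cdot 293} + 1771689} = \frac{1}{\frac{6}{1 + 1758} + 1771689} = \frac{1}{\frac{6}{1759} + 1771689} = \frac{1}{\frac{3116400957}{1759}} = \frac{1759}{3116400957}$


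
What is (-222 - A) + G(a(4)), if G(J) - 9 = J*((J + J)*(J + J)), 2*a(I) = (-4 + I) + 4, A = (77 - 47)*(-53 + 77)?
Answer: -901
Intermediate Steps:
A = 720 (A = 30*24 = 720)
a(I) = I/2 (a(I) = ((-4 + I) + 4)/2 = I/2)
G(J) = 9 + 4*J³ (G(J) = 9 + J*((J + J)*(J + J)) = 9 + J*((2*J)*(2*J)) = 9 + J*(4*J²) = 9 + 4*J³)
(-222 - A) + G(a(4)) = (-222 - 1*720) + (9 + 4*((½)*4)³) = (-222 - 720) + (9 + 4*2³) = -942 + (9 + 4*8) = -942 + (9 + 32) = -942 + 41 = -901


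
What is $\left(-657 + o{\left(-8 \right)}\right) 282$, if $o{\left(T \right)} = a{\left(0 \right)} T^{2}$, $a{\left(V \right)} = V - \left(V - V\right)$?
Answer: $-185274$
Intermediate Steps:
$a{\left(V \right)} = V$ ($a{\left(V \right)} = V - 0 = V + 0 = V$)
$o{\left(T \right)} = 0$ ($o{\left(T \right)} = 0 T^{2} = 0$)
$\left(-657 + o{\left(-8 \right)}\right) 282 = \left(-657 + 0\right) 282 = \left(-657\right) 282 = -185274$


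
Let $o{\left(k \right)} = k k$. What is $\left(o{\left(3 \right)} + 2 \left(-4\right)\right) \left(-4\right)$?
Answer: $-4$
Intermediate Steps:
$o{\left(k \right)} = k^{2}$
$\left(o{\left(3 \right)} + 2 \left(-4\right)\right) \left(-4\right) = \left(3^{2} + 2 \left(-4\right)\right) \left(-4\right) = \left(9 - 8\right) \left(-4\right) = 1 \left(-4\right) = -4$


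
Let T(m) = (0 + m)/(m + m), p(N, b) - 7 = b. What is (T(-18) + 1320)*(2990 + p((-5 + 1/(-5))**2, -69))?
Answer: 3866424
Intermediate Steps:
p(N, b) = 7 + b
T(m) = 1/2 (T(m) = m/((2*m)) = m*(1/(2*m)) = 1/2)
(T(-18) + 1320)*(2990 + p((-5 + 1/(-5))**2, -69)) = (1/2 + 1320)*(2990 + (7 - 69)) = 2641*(2990 - 62)/2 = (2641/2)*2928 = 3866424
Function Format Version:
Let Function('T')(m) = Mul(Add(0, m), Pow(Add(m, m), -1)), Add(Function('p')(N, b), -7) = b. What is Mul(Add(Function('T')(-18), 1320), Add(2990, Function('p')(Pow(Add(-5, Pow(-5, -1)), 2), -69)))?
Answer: 3866424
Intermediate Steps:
Function('p')(N, b) = Add(7, b)
Function('T')(m) = Rational(1, 2) (Function('T')(m) = Mul(m, Pow(Mul(2, m), -1)) = Mul(m, Mul(Rational(1, 2), Pow(m, -1))) = Rational(1, 2))
Mul(Add(Function('T')(-18), 1320), Add(2990, Function('p')(Pow(Add(-5, Pow(-5, -1)), 2), -69))) = Mul(Add(Rational(1, 2), 1320), Add(2990, Add(7, -69))) = Mul(Rational(2641, 2), Add(2990, -62)) = Mul(Rational(2641, 2), 2928) = 3866424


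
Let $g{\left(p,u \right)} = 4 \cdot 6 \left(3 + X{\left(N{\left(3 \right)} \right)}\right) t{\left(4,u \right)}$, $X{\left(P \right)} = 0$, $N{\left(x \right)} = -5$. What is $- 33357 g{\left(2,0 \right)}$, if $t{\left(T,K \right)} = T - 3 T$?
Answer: $19213632$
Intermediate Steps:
$t{\left(T,K \right)} = - 2 T$
$g{\left(p,u \right)} = -576$ ($g{\left(p,u \right)} = 4 \cdot 6 \left(3 + 0\right) \left(\left(-2\right) 4\right) = 24 \cdot 3 \left(-8\right) = 24 \left(-24\right) = -576$)
$- 33357 g{\left(2,0 \right)} = \left(-33357\right) \left(-576\right) = 19213632$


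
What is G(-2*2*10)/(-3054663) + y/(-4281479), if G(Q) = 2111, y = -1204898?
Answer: 3671519137205/13078475486577 ≈ 0.28073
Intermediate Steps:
G(-2*2*10)/(-3054663) + y/(-4281479) = 2111/(-3054663) - 1204898/(-4281479) = 2111*(-1/3054663) - 1204898*(-1/4281479) = -2111/3054663 + 1204898/4281479 = 3671519137205/13078475486577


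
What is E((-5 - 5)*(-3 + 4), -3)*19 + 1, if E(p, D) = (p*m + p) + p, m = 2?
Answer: -759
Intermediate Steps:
E(p, D) = 4*p (E(p, D) = (p*2 + p) + p = (2*p + p) + p = 3*p + p = 4*p)
E((-5 - 5)*(-3 + 4), -3)*19 + 1 = (4*((-5 - 5)*(-3 + 4)))*19 + 1 = (4*(-10*1))*19 + 1 = (4*(-10))*19 + 1 = -40*19 + 1 = -760 + 1 = -759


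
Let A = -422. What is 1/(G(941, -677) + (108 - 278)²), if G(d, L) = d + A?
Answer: 1/29419 ≈ 3.3992e-5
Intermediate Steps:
G(d, L) = -422 + d (G(d, L) = d - 422 = -422 + d)
1/(G(941, -677) + (108 - 278)²) = 1/((-422 + 941) + (108 - 278)²) = 1/(519 + (-170)²) = 1/(519 + 28900) = 1/29419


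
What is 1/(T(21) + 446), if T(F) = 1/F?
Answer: 21/9367 ≈ 0.0022419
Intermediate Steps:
1/(T(21) + 446) = 1/(1/21 + 446) = 1/(9367/21) = 21/9367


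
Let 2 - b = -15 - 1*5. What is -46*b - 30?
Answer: -1042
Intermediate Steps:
b = 22 (b = 2 - (-15 - 1*5) = 2 - (-15 - 5) = 2 - 1*(-20) = 2 + 20 = 22)
-46*b - 30 = -46*22 - 30 = -1012 - 30 = -1042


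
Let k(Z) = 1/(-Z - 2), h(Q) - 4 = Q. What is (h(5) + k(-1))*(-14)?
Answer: -112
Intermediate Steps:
h(Q) = 4 + Q
k(Z) = 1/(-2 - Z)
(h(5) + k(-1))*(-14) = ((4 + 5) - 1/(2 - 1))*(-14) = (9 - 1/1)*(-14) = (9 - 1*1)*(-14) = (9 - 1)*(-14) = 8*(-14) = -112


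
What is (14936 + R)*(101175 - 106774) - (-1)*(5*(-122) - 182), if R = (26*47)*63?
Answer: -514672070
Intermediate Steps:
R = 76986 (R = 1222*63 = 76986)
(14936 + R)*(101175 - 106774) - (-1)*(5*(-122) - 182) = (14936 + 76986)*(101175 - 106774) - (-1)*(5*(-122) - 182) = 91922*(-5599) - (-1)*(-610 - 182) = -514671278 - (-1)*(-792) = -514671278 - 1*792 = -514671278 - 792 = -514672070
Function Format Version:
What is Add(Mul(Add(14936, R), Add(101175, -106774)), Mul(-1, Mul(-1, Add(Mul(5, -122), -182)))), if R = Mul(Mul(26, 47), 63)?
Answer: -514672070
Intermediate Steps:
R = 76986 (R = Mul(1222, 63) = 76986)
Add(Mul(Add(14936, R), Add(101175, -106774)), Mul(-1, Mul(-1, Add(Mul(5, -122), -182)))) = Add(Mul(Add(14936, 76986), Add(101175, -106774)), Mul(-1, Mul(-1, Add(Mul(5, -122), -182)))) = Add(Mul(91922, -5599), Mul(-1, Mul(-1, Add(-610, -182)))) = Add(-514671278, Mul(-1, Mul(-1, -792))) = Add(-514671278, Mul(-1, 792)) = Add(-514671278, -792) = -514672070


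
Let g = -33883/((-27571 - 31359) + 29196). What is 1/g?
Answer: 29734/33883 ≈ 0.87755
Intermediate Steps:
g = 33883/29734 (g = -33883/(-58930 + 29196) = -33883/(-29734) = -33883*(-1/29734) = 33883/29734 ≈ 1.1395)
1/g = 1/(33883/29734) = 29734/33883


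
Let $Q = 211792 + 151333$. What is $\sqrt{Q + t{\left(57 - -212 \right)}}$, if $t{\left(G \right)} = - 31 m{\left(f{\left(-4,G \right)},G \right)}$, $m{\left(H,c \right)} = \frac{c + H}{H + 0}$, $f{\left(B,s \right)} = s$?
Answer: $\sqrt{363063} \approx 602.55$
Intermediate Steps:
$Q = 363125$
$m{\left(H,c \right)} = \frac{H + c}{H}$
$t{\left(G \right)} = -62$ ($t{\left(G \right)} = - 31 \frac{G + G}{G} = - 31 \frac{2 G}{G} = \left(-31\right) 2 = -62$)
$\sqrt{Q + t{\left(57 - -212 \right)}} = \sqrt{363125 - 62} = \sqrt{363063}$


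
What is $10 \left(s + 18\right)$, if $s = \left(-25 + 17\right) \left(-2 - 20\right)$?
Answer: $1940$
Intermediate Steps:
$s = 176$ ($s = \left(-8\right) \left(-22\right) = 176$)
$10 \left(s + 18\right) = 10 \left(176 + 18\right) = 10 \cdot 194 = 1940$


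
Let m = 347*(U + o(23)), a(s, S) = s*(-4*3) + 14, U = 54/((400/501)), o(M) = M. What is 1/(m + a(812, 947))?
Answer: 200/4344069 ≈ 4.6040e-5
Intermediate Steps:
U = 13527/200 (U = 54/((400*(1/501))) = 54/(400/501) = 54*(501/400) = 13527/200 ≈ 67.635)
a(s, S) = 14 - 12*s (a(s, S) = s*(-12) + 14 = -12*s + 14 = 14 - 12*s)
m = 6290069/200 (m = 347*(13527/200 + 23) = 347*(18127/200) = 6290069/200 ≈ 31450.)
1/(m + a(812, 947)) = 1/(6290069/200 + (14 - 12*812)) = 1/(6290069/200 + (14 - 9744)) = 1/(6290069/200 - 9730) = 1/(4344069/200) = 200/4344069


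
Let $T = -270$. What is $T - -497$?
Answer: $227$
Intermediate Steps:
$T - -497 = -270 - -497 = -270 + 497 = 227$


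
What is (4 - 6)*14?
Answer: -28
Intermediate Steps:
(4 - 6)*14 = -2*14 = -28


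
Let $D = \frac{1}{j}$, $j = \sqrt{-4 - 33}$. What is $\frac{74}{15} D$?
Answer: $- \frac{2 i \sqrt{37}}{15} \approx - 0.81104 i$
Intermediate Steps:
$j = i \sqrt{37}$ ($j = \sqrt{-37} = i \sqrt{37} \approx 6.0828 i$)
$D = - \frac{i \sqrt{37}}{37}$ ($D = \frac{1}{i \sqrt{37}} = - \frac{i \sqrt{37}}{37} \approx - 0.1644 i$)
$\frac{74}{15} D = \frac{74}{15} \left(- \frac{i \sqrt{37}}{37}\right) = 74 \cdot \frac{1}{15} \left(- \frac{i \sqrt{37}}{37}\right) = \frac{74 \left(- \frac{i \sqrt{37}}{37}\right)}{15} = - \frac{2 i \sqrt{37}}{15}$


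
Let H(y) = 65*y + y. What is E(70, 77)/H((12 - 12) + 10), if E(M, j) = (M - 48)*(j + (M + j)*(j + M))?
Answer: 10843/15 ≈ 722.87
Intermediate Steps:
H(y) = 66*y
E(M, j) = (-48 + M)*(j + (M + j)**2) (E(M, j) = (-48 + M)*(j + (M + j)*(M + j)) = (-48 + M)*(j + (M + j)**2))
E(70, 77)/H((12 - 12) + 10) = (-48*77 - 48*(70 + 77)**2 + 70*77 + 70*(70 + 77)**2)/((66*((12 - 12) + 10))) = (-3696 - 48*147**2 + 5390 + 70*147**2)/((66*(0 + 10))) = (-3696 - 48*21609 + 5390 + 70*21609)/((66*10)) = (-3696 - 1037232 + 5390 + 1512630)/660 = 477092*(1/660) = 10843/15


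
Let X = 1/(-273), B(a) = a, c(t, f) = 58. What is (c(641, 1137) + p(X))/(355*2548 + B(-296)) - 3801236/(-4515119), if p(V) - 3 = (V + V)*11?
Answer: 19151896607929/22746857333772 ≈ 0.84196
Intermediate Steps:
X = -1/273 ≈ -0.0036630
p(V) = 3 + 22*V (p(V) = 3 + (V + V)*11 = 3 + (2*V)*11 = 3 + 22*V)
(c(641, 1137) + p(X))/(355*2548 + B(-296)) - 3801236/(-4515119) = (58 + (3 + 22*(-1/273)))/(355*2548 - 296) - 3801236/(-4515119) = (58 + (3 - 22/273))/(904540 - 296) - 3801236*(-1/4515119) = (58 + 797/273)/904244 + 3801236/4515119 = (16631/273)*(1/904244) + 3801236/4515119 = 16631/246858612 + 3801236/4515119 = 19151896607929/22746857333772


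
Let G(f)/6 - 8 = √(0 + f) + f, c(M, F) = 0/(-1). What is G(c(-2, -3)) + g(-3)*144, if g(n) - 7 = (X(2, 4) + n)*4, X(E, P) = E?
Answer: 480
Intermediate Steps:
c(M, F) = 0 (c(M, F) = 0*(-1) = 0)
G(f) = 48 + 6*f + 6*√f (G(f) = 48 + 6*(√(0 + f) + f) = 48 + 6*(√f + f) = 48 + 6*(f + √f) = 48 + (6*f + 6*√f) = 48 + 6*f + 6*√f)
g(n) = 15 + 4*n (g(n) = 7 + (2 + n)*4 = 7 + (8 + 4*n) = 15 + 4*n)
G(c(-2, -3)) + g(-3)*144 = (48 + 6*0 + 6*√0) + (15 + 4*(-3))*144 = (48 + 0 + 6*0) + (15 - 12)*144 = (48 + 0 + 0) + 3*144 = 48 + 432 = 480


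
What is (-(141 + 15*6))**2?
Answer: 53361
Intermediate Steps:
(-(141 + 15*6))**2 = (-(141 + 90))**2 = (-1*231)**2 = (-231)**2 = 53361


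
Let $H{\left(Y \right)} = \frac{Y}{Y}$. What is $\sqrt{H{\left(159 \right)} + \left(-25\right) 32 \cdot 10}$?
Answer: $i \sqrt{7999} \approx 89.437 i$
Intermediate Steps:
$H{\left(Y \right)} = 1$
$\sqrt{H{\left(159 \right)} + \left(-25\right) 32 \cdot 10} = \sqrt{1 + \left(-25\right) 32 \cdot 10} = \sqrt{1 - 8000} = \sqrt{-7999} = i \sqrt{7999}$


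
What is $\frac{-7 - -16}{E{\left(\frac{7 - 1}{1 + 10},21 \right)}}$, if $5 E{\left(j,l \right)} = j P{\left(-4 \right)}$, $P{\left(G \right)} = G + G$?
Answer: $- \frac{165}{16} \approx -10.313$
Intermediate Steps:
$P{\left(G \right)} = 2 G$
$E{\left(j,l \right)} = - \frac{8 j}{5}$ ($E{\left(j,l \right)} = \frac{j 2 \left(-4\right)}{5} = \frac{j \left(-8\right)}{5} = \frac{\left(-8\right) j}{5} = - \frac{8 j}{5}$)
$\frac{-7 - -16}{E{\left(\frac{7 - 1}{1 + 10},21 \right)}} = \frac{-7 - -16}{\left(- \frac{8}{5}\right) \frac{7 - 1}{1 + 10}} = \frac{-7 + 16}{\left(- \frac{8}{5}\right) \frac{6}{11}} = \frac{9}{\left(- \frac{8}{5}\right) 6 \cdot \frac{1}{11}} = \frac{9}{\left(- \frac{8}{5}\right) \frac{6}{11}} = \frac{9}{- \frac{48}{55}} = 9 \left(- \frac{55}{48}\right) = - \frac{165}{16}$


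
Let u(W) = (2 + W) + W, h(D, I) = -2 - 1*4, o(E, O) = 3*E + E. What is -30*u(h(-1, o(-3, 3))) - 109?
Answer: 191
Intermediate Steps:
o(E, O) = 4*E
h(D, I) = -6 (h(D, I) = -2 - 4 = -6)
u(W) = 2 + 2*W
-30*u(h(-1, o(-3, 3))) - 109 = -30*(2 + 2*(-6)) - 109 = -30*(2 - 12) - 109 = -30*(-10) - 109 = 300 - 109 = 191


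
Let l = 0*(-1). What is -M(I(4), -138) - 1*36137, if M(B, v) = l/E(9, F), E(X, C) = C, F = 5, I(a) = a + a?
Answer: -36137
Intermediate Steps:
I(a) = 2*a
l = 0
M(B, v) = 0 (M(B, v) = 0/5 = 0*(1/5) = 0)
-M(I(4), -138) - 1*36137 = -1*0 - 1*36137 = 0 - 36137 = -36137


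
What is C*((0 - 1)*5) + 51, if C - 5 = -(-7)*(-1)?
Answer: 61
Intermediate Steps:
C = -2 (C = 5 - (-7)*(-1) = 5 - 1*7 = 5 - 7 = -2)
C*((0 - 1)*5) + 51 = -2*(0 - 1)*5 + 51 = -(-2)*5 + 51 = -2*(-5) + 51 = 10 + 51 = 61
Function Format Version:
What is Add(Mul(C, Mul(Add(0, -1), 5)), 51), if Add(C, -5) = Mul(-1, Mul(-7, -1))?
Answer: 61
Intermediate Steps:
C = -2 (C = Add(5, Mul(-1, Mul(-7, -1))) = Add(5, Mul(-1, 7)) = Add(5, -7) = -2)
Add(Mul(C, Mul(Add(0, -1), 5)), 51) = Add(Mul(-2, Mul(Add(0, -1), 5)), 51) = Add(Mul(-2, Mul(-1, 5)), 51) = Add(Mul(-2, -5), 51) = Add(10, 51) = 61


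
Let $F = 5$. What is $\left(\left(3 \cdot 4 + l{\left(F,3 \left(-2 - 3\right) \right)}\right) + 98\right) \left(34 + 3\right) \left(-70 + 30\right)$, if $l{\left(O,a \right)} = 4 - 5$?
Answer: $-161320$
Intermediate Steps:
$l{\left(O,a \right)} = -1$ ($l{\left(O,a \right)} = 4 - 5 = -1$)
$\left(\left(3 \cdot 4 + l{\left(F,3 \left(-2 - 3\right) \right)}\right) + 98\right) \left(34 + 3\right) \left(-70 + 30\right) = \left(\left(3 \cdot 4 - 1\right) + 98\right) \left(34 + 3\right) \left(-70 + 30\right) = \left(\left(12 - 1\right) + 98\right) 37 \left(-40\right) = \left(11 + 98\right) \left(-1480\right) = 109 \left(-1480\right) = -161320$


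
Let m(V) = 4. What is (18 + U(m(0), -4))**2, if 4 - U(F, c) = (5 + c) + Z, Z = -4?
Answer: 625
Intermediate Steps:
U(F, c) = 3 - c (U(F, c) = 4 - ((5 + c) - 4) = 4 - (1 + c) = 4 + (-1 - c) = 3 - c)
(18 + U(m(0), -4))**2 = (18 + (3 - 1*(-4)))**2 = (18 + (3 + 4))**2 = (18 + 7)**2 = 25**2 = 625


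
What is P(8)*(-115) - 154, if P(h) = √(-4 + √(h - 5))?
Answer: -154 - 115*I*√(4 - √3) ≈ -154.0 - 173.19*I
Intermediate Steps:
P(h) = √(-4 + √(-5 + h))
P(8)*(-115) - 154 = √(-4 + √(-5 + 8))*(-115) - 154 = √(-4 + √3)*(-115) - 154 = -115*√(-4 + √3) - 154 = -154 - 115*√(-4 + √3)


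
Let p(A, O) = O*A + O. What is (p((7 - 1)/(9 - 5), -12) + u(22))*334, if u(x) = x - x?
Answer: -10020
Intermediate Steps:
u(x) = 0
p(A, O) = O + A*O (p(A, O) = A*O + O = O + A*O)
(p((7 - 1)/(9 - 5), -12) + u(22))*334 = (-12*(1 + (7 - 1)/(9 - 5)) + 0)*334 = (-12*(1 + 6/4) + 0)*334 = (-12*(1 + 6*(1/4)) + 0)*334 = (-12*(1 + 3/2) + 0)*334 = (-12*5/2 + 0)*334 = (-30 + 0)*334 = -30*334 = -10020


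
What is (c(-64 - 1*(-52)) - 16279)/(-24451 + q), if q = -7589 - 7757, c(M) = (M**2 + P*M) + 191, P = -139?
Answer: 14276/39797 ≈ 0.35872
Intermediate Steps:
c(M) = 191 + M**2 - 139*M (c(M) = (M**2 - 139*M) + 191 = 191 + M**2 - 139*M)
q = -15346
(c(-64 - 1*(-52)) - 16279)/(-24451 + q) = ((191 + (-64 - 1*(-52))**2 - 139*(-64 - 1*(-52))) - 16279)/(-24451 - 15346) = ((191 + (-64 + 52)**2 - 139*(-64 + 52)) - 16279)/(-39797) = ((191 + (-12)**2 - 139*(-12)) - 16279)*(-1/39797) = ((191 + 144 + 1668) - 16279)*(-1/39797) = (2003 - 16279)*(-1/39797) = -14276*(-1/39797) = 14276/39797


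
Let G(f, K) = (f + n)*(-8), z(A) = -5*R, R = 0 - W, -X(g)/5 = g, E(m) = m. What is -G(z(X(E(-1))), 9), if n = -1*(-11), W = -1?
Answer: 48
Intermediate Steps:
X(g) = -5*g
n = 11
R = 1 (R = 0 - 1*(-1) = 0 + 1 = 1)
z(A) = -5 (z(A) = -5*1 = -5)
G(f, K) = -88 - 8*f (G(f, K) = (f + 11)*(-8) = (11 + f)*(-8) = -88 - 8*f)
-G(z(X(E(-1))), 9) = -(-88 - 8*(-5)) = -(-88 + 40) = -1*(-48) = 48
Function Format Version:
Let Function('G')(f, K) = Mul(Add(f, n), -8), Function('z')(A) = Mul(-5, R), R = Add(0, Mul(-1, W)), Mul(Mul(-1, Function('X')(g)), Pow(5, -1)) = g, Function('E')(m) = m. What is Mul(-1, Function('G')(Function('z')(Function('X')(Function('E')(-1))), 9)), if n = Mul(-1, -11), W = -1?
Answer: 48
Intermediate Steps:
Function('X')(g) = Mul(-5, g)
n = 11
R = 1 (R = Add(0, Mul(-1, -1)) = Add(0, 1) = 1)
Function('z')(A) = -5 (Function('z')(A) = Mul(-5, 1) = -5)
Function('G')(f, K) = Add(-88, Mul(-8, f)) (Function('G')(f, K) = Mul(Add(f, 11), -8) = Mul(Add(11, f), -8) = Add(-88, Mul(-8, f)))
Mul(-1, Function('G')(Function('z')(Function('X')(Function('E')(-1))), 9)) = Mul(-1, Add(-88, Mul(-8, -5))) = Mul(-1, Add(-88, 40)) = Mul(-1, -48) = 48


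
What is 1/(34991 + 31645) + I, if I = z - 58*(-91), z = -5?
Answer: 351371629/66636 ≈ 5273.0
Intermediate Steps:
I = 5273 (I = -5 - 58*(-91) = -5 + 5278 = 5273)
1/(34991 + 31645) + I = 1/(34991 + 31645) + 5273 = 1/66636 + 5273 = 351371629/66636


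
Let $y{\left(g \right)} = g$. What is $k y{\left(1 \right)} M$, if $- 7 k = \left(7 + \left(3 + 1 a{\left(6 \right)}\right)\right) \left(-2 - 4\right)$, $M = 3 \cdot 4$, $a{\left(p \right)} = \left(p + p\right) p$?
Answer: $\frac{5904}{7} \approx 843.43$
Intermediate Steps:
$a{\left(p \right)} = 2 p^{2}$ ($a{\left(p \right)} = 2 p p = 2 p^{2}$)
$M = 12$
$k = \frac{492}{7}$ ($k = - \frac{\left(7 + \left(3 + 1 \cdot 2 \cdot 6^{2}\right)\right) \left(-2 - 4\right)}{7} = - \frac{\left(7 + \left(3 + 1 \cdot 2 \cdot 36\right)\right) \left(-6\right)}{7} = - \frac{\left(7 + \left(3 + 1 \cdot 72\right)\right) \left(-6\right)}{7} = - \frac{\left(7 + \left(3 + 72\right)\right) \left(-6\right)}{7} = - \frac{\left(7 + 75\right) \left(-6\right)}{7} = - \frac{82 \left(-6\right)}{7} = \left(- \frac{1}{7}\right) \left(-492\right) = \frac{492}{7} \approx 70.286$)
$k y{\left(1 \right)} M = \frac{492}{7} \cdot 1 \cdot 12 = \frac{492}{7} \cdot 12 = \frac{5904}{7}$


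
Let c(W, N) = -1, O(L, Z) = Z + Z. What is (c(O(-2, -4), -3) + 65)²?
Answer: 4096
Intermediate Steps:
O(L, Z) = 2*Z
(c(O(-2, -4), -3) + 65)² = (-1 + 65)² = 64² = 4096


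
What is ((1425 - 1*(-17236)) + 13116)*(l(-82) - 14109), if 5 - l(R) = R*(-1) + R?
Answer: -448182808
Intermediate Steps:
l(R) = 5 (l(R) = 5 - (R*(-1) + R) = 5 - (-R + R) = 5 - 1*0 = 5 + 0 = 5)
((1425 - 1*(-17236)) + 13116)*(l(-82) - 14109) = ((1425 - 1*(-17236)) + 13116)*(5 - 14109) = ((1425 + 17236) + 13116)*(-14104) = (18661 + 13116)*(-14104) = 31777*(-14104) = -448182808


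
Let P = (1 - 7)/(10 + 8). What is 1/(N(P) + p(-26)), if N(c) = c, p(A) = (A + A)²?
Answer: 3/8111 ≈ 0.00036987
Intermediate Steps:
p(A) = 4*A² (p(A) = (2*A)² = 4*A²)
P = -⅓ (P = -6/18 = -6*1/18 = -⅓ ≈ -0.33333)
1/(N(P) + p(-26)) = 1/(-⅓ + 4*(-26)²) = 1/(-⅓ + 4*676) = 1/(-⅓ + 2704) = 1/(8111/3) = 3/8111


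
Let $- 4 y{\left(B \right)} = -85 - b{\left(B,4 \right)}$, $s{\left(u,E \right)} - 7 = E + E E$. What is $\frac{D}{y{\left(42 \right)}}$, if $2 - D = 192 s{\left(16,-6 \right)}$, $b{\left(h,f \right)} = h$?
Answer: $- \frac{28408}{127} \approx -223.69$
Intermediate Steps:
$s{\left(u,E \right)} = 7 + E + E^{2}$ ($s{\left(u,E \right)} = 7 + \left(E + E E\right) = 7 + \left(E + E^{2}\right) = 7 + E + E^{2}$)
$y{\left(B \right)} = \frac{85}{4} + \frac{B}{4}$ ($y{\left(B \right)} = - \frac{-85 - B}{4} = \frac{85}{4} + \frac{B}{4}$)
$D = -7102$ ($D = 2 - 192 \left(7 - 6 + \left(-6\right)^{2}\right) = 2 - 192 \left(7 - 6 + 36\right) = 2 - 192 \cdot 37 = 2 - 7104 = -7102$)
$\frac{D}{y{\left(42 \right)}} = - \frac{7102}{\frac{85}{4} + \frac{1}{4} \cdot 42} = - \frac{7102}{\frac{85}{4} + \frac{21}{2}} = - \frac{7102}{\frac{127}{4}} = \left(-7102\right) \frac{4}{127} = - \frac{28408}{127}$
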